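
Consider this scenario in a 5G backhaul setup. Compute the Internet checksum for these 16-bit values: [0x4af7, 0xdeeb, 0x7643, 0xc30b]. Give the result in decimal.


Given words: [0x4af7, 0xdeeb, 0x7643, 0xc30b]
Step 1: Sum all words
Raw sum = 19191 + 57067 + 30275 + 49931 = 156464
Step 2: Fold carry: (25392 + 2) = 25394
One's complement = ~25394 & 0xFFFF = 40141

40141


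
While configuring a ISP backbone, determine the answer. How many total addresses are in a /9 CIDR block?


Given: CIDR prefix /9
Host bits = 32 - 9 = 23
Total addresses = 2^23 = 8388608

8388608


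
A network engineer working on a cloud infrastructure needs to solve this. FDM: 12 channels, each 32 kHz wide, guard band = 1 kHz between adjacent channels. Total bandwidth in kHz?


Given: 12 channels, 32 kHz each, guard = 1 kHz
Channel bandwidth = 12 * 32 = 384 kHz
Guard bands = 11 gaps * 1 kHz = 11 kHz
Total = 384 + 11 = 395 kHz

395


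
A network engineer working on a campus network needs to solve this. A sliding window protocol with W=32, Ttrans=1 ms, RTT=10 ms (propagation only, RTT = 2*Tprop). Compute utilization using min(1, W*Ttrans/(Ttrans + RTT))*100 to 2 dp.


Given: W = 32, Ttrans = 1 ms, RTT = 10 ms (= 2 * Tprop, Tprop = 5 ms)
Cycle time = Ttrans + RTT = 1 + 10 = 11 ms (first packet sent until its ACK returns)
W * Ttrans = 32 * 1 = 32 ms of sending per cycle
W * Ttrans / (Ttrans + RTT) = 32 / 11 = 2.909091
U = min(1, 2.909091) = 1.000000
U% = 100.00%

100.00


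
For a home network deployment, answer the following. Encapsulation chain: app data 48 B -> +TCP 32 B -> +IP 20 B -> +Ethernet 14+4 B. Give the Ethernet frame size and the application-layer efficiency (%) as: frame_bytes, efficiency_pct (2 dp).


TCP segment = 48 + 32 = 80 B
IP packet = 80 + 20 = 100 B
Ethernet frame = 100 + 14 + 4 = 118 B
Efficiency = app / frame = 48 / 118 = 0.406780 = 40.6780% -> 40.68% (2 dp)

118, 40.68


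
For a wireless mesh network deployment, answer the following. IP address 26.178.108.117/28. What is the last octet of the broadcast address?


Given: IP = 26.178.108.117, prefix = /28
Host bits = 32 - 28 = 4
Network last octet = 117 AND mask = 112
Host part size = 2^4 - 1 = 15
Broadcast last octet = 112 OR 15 = 127

127


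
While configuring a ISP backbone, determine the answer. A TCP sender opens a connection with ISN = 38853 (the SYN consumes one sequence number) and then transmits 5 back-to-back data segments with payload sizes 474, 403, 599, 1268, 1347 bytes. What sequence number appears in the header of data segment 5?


The SYN occupies sequence number ISN = 38853, so the first data byte is ISN + 1 = 38854.
SEQ of data segment i = (ISN + 1) + sum of payload sizes of segments 1..i-1.
Segment 1: SEQ = 38854, payload = 474 bytes
Segment 2: SEQ = 39328, payload = 403 bytes
Segment 3: SEQ = 39731, payload = 599 bytes
Segment 4: SEQ = 40330, payload = 1268 bytes
Segment 5: SEQ = 41598, payload = 1347 bytes
SEQ of segment 5 = 38854 + 474 + 403 + 599 + 1268 = 41598

41598


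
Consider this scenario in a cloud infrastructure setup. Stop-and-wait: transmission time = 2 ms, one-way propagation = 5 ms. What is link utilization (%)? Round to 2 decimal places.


Given: Ttrans = 2 ms, Tprop = 5 ms
RTT = 2 * Tprop = 2 * 5 = 10 ms
U = Ttrans / (Ttrans + RTT)
U = 2 / (2 + 10)
U = 2 / 12 = 0.166667
U% = 16.67%

16.67


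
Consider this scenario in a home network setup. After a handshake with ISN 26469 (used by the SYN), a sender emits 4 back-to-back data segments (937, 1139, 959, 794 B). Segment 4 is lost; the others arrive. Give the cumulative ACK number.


SYN uses sequence number 26469; first data byte = ISN + 1 = 26470.
Segment 1: SEQ = 26470, len = 937 B, covers [26470, 27406]
Segment 2: SEQ = 27407, len = 1139 B, covers [27407, 28545]
Segment 3: SEQ = 28546, len = 959 B, covers [28546, 29504]
Segment 4: SEQ = 29505, len = 794 B, covers [29505, 30298] [LOST]
In-order data received: bytes [26470, 29504] (segments 1..3).
Segment 4 missing -> gap begins at byte 29505.
Cumulative ACK = next expected in-order byte = 26470 + 937 + 1139 + 959 = 29505

29505


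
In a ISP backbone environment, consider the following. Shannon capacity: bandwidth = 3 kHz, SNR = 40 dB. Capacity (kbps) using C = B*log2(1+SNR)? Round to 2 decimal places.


Given: B = 3 kHz, SNR = 40 dB
SNR linear = 10^(40/10) = 10000
1 + SNR = 10001
log2(10001) = 13.2878566418
C = 3 * 1000 * 13.2878566418 = 39863.5699 bps
C = 39.863570 kbps -> 39.86 kbps (2 dp)

39.86


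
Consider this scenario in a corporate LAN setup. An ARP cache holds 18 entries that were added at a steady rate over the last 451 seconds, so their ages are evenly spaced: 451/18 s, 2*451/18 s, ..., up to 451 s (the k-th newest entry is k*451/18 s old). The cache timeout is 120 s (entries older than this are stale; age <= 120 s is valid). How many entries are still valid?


Ages are k * 451/18 s for k = 1..18 (spacing = 25.0556 s).
Entry k is valid iff k * 451/18 <= 120 iff k <= 18 * 120 / 451 = 4.7894
n_valid = floor(4.7894) = 4
(n_stale = 18 - 4 = 14)

4


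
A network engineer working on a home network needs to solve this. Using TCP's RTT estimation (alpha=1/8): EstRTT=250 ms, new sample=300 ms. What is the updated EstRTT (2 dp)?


Given: EstRTT = 250 ms, SampleRTT = 300 ms, alpha = 1/8
New EstRTT = (1 - alpha) * EstRTT + alpha * SampleRTT
(7/8) * 250 = 218.75
(1/8) * 300 = 37.5
New EstRTT = 218.75 + 37.5 = 256.25 ms -> 256.25 ms (2 dp)

256.25


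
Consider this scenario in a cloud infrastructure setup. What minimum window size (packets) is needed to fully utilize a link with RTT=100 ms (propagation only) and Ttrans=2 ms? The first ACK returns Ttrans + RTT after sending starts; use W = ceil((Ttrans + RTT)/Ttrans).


Given: Ttrans = 2 ms, RTT = 100 ms (= 2 * Tprop, Tprop = 50 ms)
Time until first ACK returns = Ttrans + RTT = 2 + 100 = 102 ms
Need W * Ttrans >= Ttrans + RTT  ->  W >= (Ttrans + RTT) / Ttrans
(Ttrans + RTT) / Ttrans = 102 / 2 = 51
W_min = ceil(51) = 51

51


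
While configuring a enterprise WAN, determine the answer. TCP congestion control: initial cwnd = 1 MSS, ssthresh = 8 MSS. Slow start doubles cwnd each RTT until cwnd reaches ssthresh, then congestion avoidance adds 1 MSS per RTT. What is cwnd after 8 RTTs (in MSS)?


RTT 0: cwnd = 1 MSS (initial)
RTT 1: cwnd = 2 MSS (slow start, doubled)
RTT 2: cwnd = 4 MSS (slow start, doubled)
RTT 3: cwnd = 8 MSS (slow start, doubled)
RTT 4: cwnd = 9 MSS (congestion avoidance, +1)
RTT 5: cwnd = 10 MSS (congestion avoidance, +1)
RTT 6: cwnd = 11 MSS (congestion avoidance, +1)
RTT 7: cwnd = 12 MSS (congestion avoidance, +1)
RTT 8: cwnd = 13 MSS (congestion avoidance, +1)

13


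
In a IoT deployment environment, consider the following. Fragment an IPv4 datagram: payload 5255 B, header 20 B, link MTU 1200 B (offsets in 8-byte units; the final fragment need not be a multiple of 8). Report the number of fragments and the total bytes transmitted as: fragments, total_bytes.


Max data per non-final fragment = floor((MTU - header)/8)*8 = floor((1200 - 20)/8)*8 = floor(1180/8)*8 = 1176 B
Final fragment needs no 8-byte alignment: it can carry up to MTU - header = 1180 B
Non-final fragments needed = ceil((payload - 1180) / 1176) = ceil(4075/1176) = ceil(3.4651) = 4
Number of fragments = 4 + 1 = 5
Fragment sizes (data): 4 * 1176 B + 551 B (last, 551 <= 1180 OK)
Total bytes sent = payload + n_frags * header = 5255 + 5*20 = 5255 + 100 = 5355 B

5, 5355


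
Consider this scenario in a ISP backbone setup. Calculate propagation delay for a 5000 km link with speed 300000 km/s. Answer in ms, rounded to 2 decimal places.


Given: distance = 5000 km, speed = 300000 km/s
Delay = distance / speed = 5000 / 300000 seconds
Delay in ms = 5000 * 1000 / 300000
Delay = 16.6667 ms
Rounded to 2 dp = 16.67 ms

16.67


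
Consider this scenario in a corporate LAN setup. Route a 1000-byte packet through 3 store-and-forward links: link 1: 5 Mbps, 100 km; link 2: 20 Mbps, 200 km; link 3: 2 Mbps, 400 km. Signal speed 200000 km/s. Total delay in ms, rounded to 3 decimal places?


Packet = 1000 bytes = 8000 bits. Store-and-forward: sum (t_trans + t_prop) per link.
Link 1: t_trans = 8000/(5*10^6) s = 1.6000 ms; t_prop = 100/200000 s = 0.5000 ms; subtotal = 2.1000 ms
Link 2: t_trans = 8000/(20*10^6) s = 0.4000 ms; t_prop = 200/200000 s = 1.0000 ms; subtotal = 1.4000 ms
Link 3: t_trans = 8000/(2*10^6) s = 4.0000 ms; t_prop = 400/200000 s = 2.0000 ms; subtotal = 6.0000 ms
End-to-end = 2.1000 + 1.4000 + 6.0000 = 9.5000 ms -> 9.500 ms (3 dp)

9.500


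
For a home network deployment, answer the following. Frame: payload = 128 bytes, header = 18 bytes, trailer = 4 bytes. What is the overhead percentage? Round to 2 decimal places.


Given: payload = 128 B, header = 18 B, trailer = 4 B
Overhead bytes = header + trailer = 18 + 4 = 22
Total frame = payload + overhead = 128 + 22 = 150
Overhead % = 22 / 150 * 100 = 14.6667% -> 14.67% (2 dp)

14.67


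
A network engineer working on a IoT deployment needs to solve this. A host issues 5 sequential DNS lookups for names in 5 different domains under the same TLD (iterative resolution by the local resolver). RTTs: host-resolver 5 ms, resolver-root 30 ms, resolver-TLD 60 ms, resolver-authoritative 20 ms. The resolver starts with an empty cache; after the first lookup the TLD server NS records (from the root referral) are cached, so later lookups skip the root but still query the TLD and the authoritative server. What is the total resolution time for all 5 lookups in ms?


Lookup 1 (cold cache): local + root + TLD + auth = 5 + 30 + 60 + 20 = 115 ms
Lookups 2..5 (TLD NS cached -> skip root; new domain -> still ask TLD and auth): local + TLD + auth = 5 + 60 + 20 = 85 ms each
Remaining 4 lookups: 4 * 85 = 340 ms
Total = 115 + 340 = 455 ms

455


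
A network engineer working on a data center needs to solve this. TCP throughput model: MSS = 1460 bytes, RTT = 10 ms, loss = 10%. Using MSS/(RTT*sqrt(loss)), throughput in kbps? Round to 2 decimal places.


Given: MSS = 1460 bytes, RTT = 10 ms, loss = 10%
RTT in seconds = 10 / 1000 = 0.01
Loss rate = 10% = 0.1
sqrt(loss) = sqrt(0.1) = 0.316227766017
Throughput (bytes/s) = 1460 / (0.01 * 0.316227766017) = 461692.5384
Throughput (kbps) = 461692.5384 * 8 / 1000 = 3693.540307 -> 3693.54 kbps (2 dp)

3693.54


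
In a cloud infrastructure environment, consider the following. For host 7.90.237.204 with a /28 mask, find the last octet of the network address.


Given: IP = 7.90.237.204, prefix = /28
Subnet mask = 255.255.255.240
Last octet of IP: 204
Last octet of mask: 240
Network last octet = 204 AND 240 = 192

192


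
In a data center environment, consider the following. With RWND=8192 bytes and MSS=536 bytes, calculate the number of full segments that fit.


Given: RWND = 8192 bytes, MSS = 536 bytes
Full segments = floor(RWND / MSS)
Full segments = floor(8192 / 536)
Full segments = floor(15.2836) = 15

15


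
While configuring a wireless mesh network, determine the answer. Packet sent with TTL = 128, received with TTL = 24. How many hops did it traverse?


Given: initial TTL = 128, received TTL = 24
Hops = initial TTL - received TTL
Hops = 128 - 24 = 104

104


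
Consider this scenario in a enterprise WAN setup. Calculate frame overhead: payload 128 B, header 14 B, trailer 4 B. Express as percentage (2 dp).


Given: payload = 128 B, header = 14 B, trailer = 4 B
Overhead bytes = header + trailer = 14 + 4 = 18
Total frame = payload + overhead = 128 + 18 = 146
Overhead % = 18 / 146 * 100 = 12.3288% -> 12.33% (2 dp)

12.33


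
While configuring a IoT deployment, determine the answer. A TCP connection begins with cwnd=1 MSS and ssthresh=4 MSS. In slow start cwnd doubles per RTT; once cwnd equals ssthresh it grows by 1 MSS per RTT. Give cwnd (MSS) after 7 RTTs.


RTT 0: cwnd = 1 MSS (initial)
RTT 1: cwnd = 2 MSS (slow start, doubled)
RTT 2: cwnd = 4 MSS (slow start, doubled)
RTT 3: cwnd = 5 MSS (congestion avoidance, +1)
RTT 4: cwnd = 6 MSS (congestion avoidance, +1)
RTT 5: cwnd = 7 MSS (congestion avoidance, +1)
RTT 6: cwnd = 8 MSS (congestion avoidance, +1)
RTT 7: cwnd = 9 MSS (congestion avoidance, +1)

9


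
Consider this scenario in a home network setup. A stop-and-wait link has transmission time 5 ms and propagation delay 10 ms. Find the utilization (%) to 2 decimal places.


Given: Ttrans = 5 ms, Tprop = 10 ms
RTT = 2 * Tprop = 2 * 10 = 20 ms
U = Ttrans / (Ttrans + RTT)
U = 5 / (5 + 20)
U = 5 / 25 = 0.2
U% = 20.00%

20.00


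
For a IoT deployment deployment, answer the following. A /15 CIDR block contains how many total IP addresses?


Given: CIDR prefix /15
Host bits = 32 - 15 = 17
Total addresses = 2^17 = 131072

131072


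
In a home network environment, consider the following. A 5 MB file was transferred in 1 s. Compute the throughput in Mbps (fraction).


Given: file = 5 MB, time = 1 s
File in Mb = 5 * 8 = 40 Mb
Throughput = 40 / 1 Mbps
Throughput = 40 Mbps

40


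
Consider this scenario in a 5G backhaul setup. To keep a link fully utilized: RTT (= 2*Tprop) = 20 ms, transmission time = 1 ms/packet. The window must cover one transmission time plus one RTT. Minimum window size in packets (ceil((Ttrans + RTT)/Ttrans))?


Given: Ttrans = 1 ms, RTT = 20 ms (= 2 * Tprop, Tprop = 10 ms)
Time until first ACK returns = Ttrans + RTT = 1 + 20 = 21 ms
Need W * Ttrans >= Ttrans + RTT  ->  W >= (Ttrans + RTT) / Ttrans
(Ttrans + RTT) / Ttrans = 21 / 1 = 21
W_min = ceil(21) = 21

21


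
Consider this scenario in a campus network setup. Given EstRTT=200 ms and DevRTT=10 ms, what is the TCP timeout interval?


Given: EstRTT = 200 ms, DevRTT = 10 ms
Timeout = EstRTT + 4 * DevRTT
4 * DevRTT = 4 * 10 = 40
Timeout = 200 + 40 = 240 ms

240


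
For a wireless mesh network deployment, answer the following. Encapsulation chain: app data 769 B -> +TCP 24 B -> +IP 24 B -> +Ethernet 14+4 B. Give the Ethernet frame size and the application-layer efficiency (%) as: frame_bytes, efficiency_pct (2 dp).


TCP segment = 769 + 24 = 793 B
IP packet = 793 + 24 = 817 B
Ethernet frame = 817 + 14 + 4 = 835 B
Efficiency = app / frame = 769 / 835 = 0.920958 = 92.0958% -> 92.10% (2 dp)

835, 92.10


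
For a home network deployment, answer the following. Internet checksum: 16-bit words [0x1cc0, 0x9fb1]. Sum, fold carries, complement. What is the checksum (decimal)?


Given words: [0x1cc0, 0x9fb1]
Step 1: Sum all words
Raw sum = 7360 + 40881 = 48241
One's complement = ~48241 & 0xFFFF = 17294

17294


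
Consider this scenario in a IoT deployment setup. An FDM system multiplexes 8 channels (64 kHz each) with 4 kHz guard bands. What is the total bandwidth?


Given: 8 channels, 64 kHz each, guard = 4 kHz
Channel bandwidth = 8 * 64 = 512 kHz
Guard bands = 7 gaps * 4 kHz = 28 kHz
Total = 512 + 28 = 540 kHz

540


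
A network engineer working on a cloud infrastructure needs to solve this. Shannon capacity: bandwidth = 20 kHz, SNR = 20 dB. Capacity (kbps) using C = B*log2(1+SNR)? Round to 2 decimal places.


Given: B = 20 kHz, SNR = 20 dB
SNR linear = 10^(20/10) = 100
1 + SNR = 101
log2(101) = 6.6582114828
C = 20 * 1000 * 6.6582114828 = 133164.2297 bps
C = 133.164230 kbps -> 133.16 kbps (2 dp)

133.16


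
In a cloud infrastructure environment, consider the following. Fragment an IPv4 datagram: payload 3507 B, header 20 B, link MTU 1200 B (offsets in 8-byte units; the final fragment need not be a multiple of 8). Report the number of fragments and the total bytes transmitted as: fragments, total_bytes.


Max data per non-final fragment = floor((MTU - header)/8)*8 = floor((1200 - 20)/8)*8 = floor(1180/8)*8 = 1176 B
Final fragment needs no 8-byte alignment: it can carry up to MTU - header = 1180 B
Non-final fragments needed = ceil((payload - 1180) / 1176) = ceil(2327/1176) = ceil(1.9787) = 2
Number of fragments = 2 + 1 = 3
Fragment sizes (data): 2 * 1176 B + 1155 B (last, 1155 <= 1180 OK)
Total bytes sent = payload + n_frags * header = 3507 + 3*20 = 3507 + 60 = 3567 B

3, 3567


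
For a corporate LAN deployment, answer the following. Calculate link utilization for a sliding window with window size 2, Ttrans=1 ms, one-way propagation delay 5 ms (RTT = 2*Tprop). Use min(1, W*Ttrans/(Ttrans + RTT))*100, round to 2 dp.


Given: W = 2, Ttrans = 1 ms, RTT = 10 ms (= 2 * Tprop, Tprop = 5 ms)
Cycle time = Ttrans + RTT = 1 + 10 = 11 ms (first packet sent until its ACK returns)
W * Ttrans = 2 * 1 = 2 ms of sending per cycle
W * Ttrans / (Ttrans + RTT) = 2 / 11 = 0.181818
U = min(1, 0.181818) = 0.181818
U% = 18.18%

18.18


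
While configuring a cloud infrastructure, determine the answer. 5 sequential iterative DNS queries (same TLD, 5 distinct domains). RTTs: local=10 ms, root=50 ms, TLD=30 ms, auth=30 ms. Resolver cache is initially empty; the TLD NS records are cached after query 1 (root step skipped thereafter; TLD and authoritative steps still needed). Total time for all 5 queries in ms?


Lookup 1 (cold cache): local + root + TLD + auth = 10 + 50 + 30 + 30 = 120 ms
Lookups 2..5 (TLD NS cached -> skip root; new domain -> still ask TLD and auth): local + TLD + auth = 10 + 30 + 30 = 70 ms each
Remaining 4 lookups: 4 * 70 = 280 ms
Total = 120 + 280 = 400 ms

400


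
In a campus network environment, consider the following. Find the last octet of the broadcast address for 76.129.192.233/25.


Given: IP = 76.129.192.233, prefix = /25
Host bits = 32 - 25 = 7
Network last octet = 233 AND mask = 128
Host part size = 2^7 - 1 = 127
Broadcast last octet = 128 OR 127 = 255

255


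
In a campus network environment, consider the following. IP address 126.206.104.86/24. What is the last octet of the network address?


Given: IP = 126.206.104.86, prefix = /24
Subnet mask = 255.255.255.0
Last octet of IP: 86
Last octet of mask: 0
Network last octet = 86 AND 0 = 0

0


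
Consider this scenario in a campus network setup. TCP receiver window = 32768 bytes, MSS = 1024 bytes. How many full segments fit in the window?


Given: RWND = 32768 bytes, MSS = 1024 bytes
Full segments = floor(RWND / MSS)
Full segments = floor(32768 / 1024)
Full segments = floor(32.0) = 32

32


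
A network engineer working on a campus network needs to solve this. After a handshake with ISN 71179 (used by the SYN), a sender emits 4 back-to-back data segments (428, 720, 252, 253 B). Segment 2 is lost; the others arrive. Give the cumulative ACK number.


SYN uses sequence number 71179; first data byte = ISN + 1 = 71180.
Segment 1: SEQ = 71180, len = 428 B, covers [71180, 71607]
Segment 2: SEQ = 71608, len = 720 B, covers [71608, 72327] [LOST]
Segment 3: SEQ = 72328, len = 252 B, covers [72328, 72579]
Segment 4: SEQ = 72580, len = 253 B, covers [72580, 72832]
In-order data received: bytes [71180, 71607] (segments 1..1).
Segment 2 missing -> gap begins at byte 71608; later segments buffered out of order.
Cumulative ACK = next expected in-order byte = 71180 + 428 = 71608

71608


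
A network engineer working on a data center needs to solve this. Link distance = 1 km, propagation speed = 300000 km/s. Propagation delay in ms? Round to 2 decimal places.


Given: distance = 1 km, speed = 300000 km/s
Delay = distance / speed = 1 / 300000 seconds
Delay in ms = 1 * 1000 / 300000
Delay = 0.0033 ms
Rounded to 2 dp = 0.00 ms

0.00


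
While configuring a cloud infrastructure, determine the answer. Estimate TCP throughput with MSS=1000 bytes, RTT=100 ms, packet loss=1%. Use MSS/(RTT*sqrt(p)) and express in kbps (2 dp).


Given: MSS = 1000 bytes, RTT = 100 ms, loss = 1%
RTT in seconds = 100 / 1000 = 0.1
Loss rate = 1% = 0.01
sqrt(loss) = sqrt(0.01) = 0.1
Throughput (bytes/s) = 1000 / (0.1 * 0.1) = 100000.0000
Throughput (kbps) = 100000.0000 * 8 / 1000 = 800.000000 -> 800.00 kbps (2 dp)

800.00


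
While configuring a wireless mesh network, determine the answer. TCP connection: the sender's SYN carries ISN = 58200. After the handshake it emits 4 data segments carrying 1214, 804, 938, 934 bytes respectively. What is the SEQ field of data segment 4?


The SYN occupies sequence number ISN = 58200, so the first data byte is ISN + 1 = 58201.
SEQ of data segment i = (ISN + 1) + sum of payload sizes of segments 1..i-1.
Segment 1: SEQ = 58201, payload = 1214 bytes
Segment 2: SEQ = 59415, payload = 804 bytes
Segment 3: SEQ = 60219, payload = 938 bytes
Segment 4: SEQ = 61157, payload = 934 bytes
SEQ of segment 4 = 58201 + 1214 + 804 + 938 = 61157

61157


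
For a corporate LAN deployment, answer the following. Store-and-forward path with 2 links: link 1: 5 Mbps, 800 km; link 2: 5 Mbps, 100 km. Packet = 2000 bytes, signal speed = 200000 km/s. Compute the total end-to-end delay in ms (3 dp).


Packet = 2000 bytes = 16000 bits. Store-and-forward: sum (t_trans + t_prop) per link.
Link 1: t_trans = 16000/(5*10^6) s = 3.2000 ms; t_prop = 800/200000 s = 4.0000 ms; subtotal = 7.2000 ms
Link 2: t_trans = 16000/(5*10^6) s = 3.2000 ms; t_prop = 100/200000 s = 0.5000 ms; subtotal = 3.7000 ms
End-to-end = 7.2000 + 3.7000 = 10.9000 ms -> 10.900 ms (3 dp)

10.900


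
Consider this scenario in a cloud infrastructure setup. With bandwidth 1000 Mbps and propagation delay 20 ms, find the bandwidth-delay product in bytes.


Given: bandwidth = 1000 Mbps, delay = 20 ms
BDP in bits = 1000 * 10^6 * 20 / 1000
BDP in bits = 20000000
BDP in bytes = 20000000 / 8 = 2500000

2500000


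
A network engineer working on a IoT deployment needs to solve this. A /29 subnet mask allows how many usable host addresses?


Given: subnet mask /29
Host bits = 32 - 29 = 3
Total addresses = 2^3 = 8
Usable hosts = 8 - 2 (network + broadcast) = 6

6


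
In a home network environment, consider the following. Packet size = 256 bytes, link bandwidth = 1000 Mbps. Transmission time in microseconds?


Given: packet = 256 bytes, bandwidth = 1000 Mbps
Packet in bits = 256 * 8 = 2048 bits
Bandwidth = 1000 * 10^6 = 1000000000 bps
Time = 2048 / 1000000000 seconds
Time in us = 2048 * 10^6 / 1000000000 = 2.048

2.048


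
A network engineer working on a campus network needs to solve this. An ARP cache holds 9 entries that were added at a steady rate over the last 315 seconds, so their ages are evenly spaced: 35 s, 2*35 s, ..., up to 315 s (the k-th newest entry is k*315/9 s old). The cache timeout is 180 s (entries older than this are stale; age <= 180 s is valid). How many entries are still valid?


Ages are k * 315/9 s for k = 1..9 (spacing = 35.0000 s).
Entry k is valid iff k * 315/9 <= 180 iff k <= 9 * 180 / 315 = 5.1429
n_valid = floor(5.1429) = 5
(n_stale = 9 - 5 = 4)

5


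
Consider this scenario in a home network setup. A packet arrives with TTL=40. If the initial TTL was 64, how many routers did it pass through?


Given: initial TTL = 64, received TTL = 40
Hops = initial TTL - received TTL
Hops = 64 - 40 = 24

24


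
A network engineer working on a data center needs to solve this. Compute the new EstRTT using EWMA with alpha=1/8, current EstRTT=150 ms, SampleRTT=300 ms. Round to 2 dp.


Given: EstRTT = 150 ms, SampleRTT = 300 ms, alpha = 1/8
New EstRTT = (1 - alpha) * EstRTT + alpha * SampleRTT
(7/8) * 150 = 131.25
(1/8) * 300 = 37.5
New EstRTT = 131.25 + 37.5 = 168.75 ms -> 168.75 ms (2 dp)

168.75


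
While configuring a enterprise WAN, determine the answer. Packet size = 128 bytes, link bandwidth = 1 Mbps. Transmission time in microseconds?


Given: packet = 128 bytes, bandwidth = 1 Mbps
Packet in bits = 128 * 8 = 1024 bits
Bandwidth = 1 * 10^6 = 1000000 bps
Time = 1024 / 1000000 seconds
Time in us = 1024 * 10^6 / 1000000 = 1024

1024


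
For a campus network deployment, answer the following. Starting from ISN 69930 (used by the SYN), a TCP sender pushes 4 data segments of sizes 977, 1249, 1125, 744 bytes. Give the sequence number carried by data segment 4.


The SYN occupies sequence number ISN = 69930, so the first data byte is ISN + 1 = 69931.
SEQ of data segment i = (ISN + 1) + sum of payload sizes of segments 1..i-1.
Segment 1: SEQ = 69931, payload = 977 bytes
Segment 2: SEQ = 70908, payload = 1249 bytes
Segment 3: SEQ = 72157, payload = 1125 bytes
Segment 4: SEQ = 73282, payload = 744 bytes
SEQ of segment 4 = 69931 + 977 + 1249 + 1125 = 73282

73282


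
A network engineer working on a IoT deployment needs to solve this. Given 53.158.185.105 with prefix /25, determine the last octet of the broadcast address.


Given: IP = 53.158.185.105, prefix = /25
Host bits = 32 - 25 = 7
Network last octet = 105 AND mask = 0
Host part size = 2^7 - 1 = 127
Broadcast last octet = 0 OR 127 = 127

127


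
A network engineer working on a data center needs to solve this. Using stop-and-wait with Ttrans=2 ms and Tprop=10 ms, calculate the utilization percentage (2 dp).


Given: Ttrans = 2 ms, Tprop = 10 ms
RTT = 2 * Tprop = 2 * 10 = 20 ms
U = Ttrans / (Ttrans + RTT)
U = 2 / (2 + 20)
U = 2 / 22 = 0.090909
U% = 9.09%

9.09


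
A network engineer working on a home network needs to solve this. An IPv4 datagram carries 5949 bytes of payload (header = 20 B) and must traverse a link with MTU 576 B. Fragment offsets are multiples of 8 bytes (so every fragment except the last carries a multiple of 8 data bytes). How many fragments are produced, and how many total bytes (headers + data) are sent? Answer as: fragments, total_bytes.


Max data per non-final fragment = floor((MTU - header)/8)*8 = floor((576 - 20)/8)*8 = floor(556/8)*8 = 552 B
Final fragment needs no 8-byte alignment: it can carry up to MTU - header = 556 B
Non-final fragments needed = ceil((payload - 556) / 552) = ceil(5393/552) = ceil(9.7699) = 10
Number of fragments = 10 + 1 = 11
Fragment sizes (data): 10 * 552 B + 429 B (last, 429 <= 556 OK)
Total bytes sent = payload + n_frags * header = 5949 + 11*20 = 5949 + 220 = 6169 B

11, 6169


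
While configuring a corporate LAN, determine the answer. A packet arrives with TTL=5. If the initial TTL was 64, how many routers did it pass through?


Given: initial TTL = 64, received TTL = 5
Hops = initial TTL - received TTL
Hops = 64 - 5 = 59

59


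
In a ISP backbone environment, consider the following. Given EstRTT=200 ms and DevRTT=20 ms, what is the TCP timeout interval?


Given: EstRTT = 200 ms, DevRTT = 20 ms
Timeout = EstRTT + 4 * DevRTT
4 * DevRTT = 4 * 20 = 80
Timeout = 200 + 80 = 280 ms

280


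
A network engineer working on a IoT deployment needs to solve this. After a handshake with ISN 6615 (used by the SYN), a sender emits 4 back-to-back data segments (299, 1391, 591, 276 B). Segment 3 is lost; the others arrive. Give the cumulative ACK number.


SYN uses sequence number 6615; first data byte = ISN + 1 = 6616.
Segment 1: SEQ = 6616, len = 299 B, covers [6616, 6914]
Segment 2: SEQ = 6915, len = 1391 B, covers [6915, 8305]
Segment 3: SEQ = 8306, len = 591 B, covers [8306, 8896] [LOST]
Segment 4: SEQ = 8897, len = 276 B, covers [8897, 9172]
In-order data received: bytes [6616, 8305] (segments 1..2).
Segment 3 missing -> gap begins at byte 8306; later segments buffered out of order.
Cumulative ACK = next expected in-order byte = 6616 + 299 + 1391 = 8306

8306


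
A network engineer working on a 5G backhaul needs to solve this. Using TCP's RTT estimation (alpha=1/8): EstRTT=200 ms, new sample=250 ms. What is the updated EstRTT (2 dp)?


Given: EstRTT = 200 ms, SampleRTT = 250 ms, alpha = 1/8
New EstRTT = (1 - alpha) * EstRTT + alpha * SampleRTT
(7/8) * 200 = 175
(1/8) * 250 = 31.25
New EstRTT = 175 + 31.25 = 206.25 ms -> 206.25 ms (2 dp)

206.25


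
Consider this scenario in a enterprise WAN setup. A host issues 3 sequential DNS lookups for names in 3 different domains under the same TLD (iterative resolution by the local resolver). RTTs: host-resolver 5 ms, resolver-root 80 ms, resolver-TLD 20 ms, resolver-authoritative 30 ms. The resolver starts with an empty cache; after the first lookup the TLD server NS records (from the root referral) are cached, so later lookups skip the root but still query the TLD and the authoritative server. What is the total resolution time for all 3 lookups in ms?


Lookup 1 (cold cache): local + root + TLD + auth = 5 + 80 + 20 + 30 = 135 ms
Lookups 2..3 (TLD NS cached -> skip root; new domain -> still ask TLD and auth): local + TLD + auth = 5 + 20 + 30 = 55 ms each
Remaining 2 lookups: 2 * 55 = 110 ms
Total = 135 + 110 = 245 ms

245


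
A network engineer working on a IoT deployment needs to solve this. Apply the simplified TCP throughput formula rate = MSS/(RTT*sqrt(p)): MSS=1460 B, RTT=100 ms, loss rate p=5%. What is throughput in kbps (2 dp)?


Given: MSS = 1460 bytes, RTT = 100 ms, loss = 5%
RTT in seconds = 100 / 1000 = 0.1
Loss rate = 5% = 0.05
sqrt(loss) = sqrt(0.05) = 0.223606797750
Throughput (bytes/s) = 1460 / (0.1 * 0.223606797750) = 65293.1849
Throughput (kbps) = 65293.1849 * 8 / 1000 = 522.345480 -> 522.35 kbps (2 dp)

522.35


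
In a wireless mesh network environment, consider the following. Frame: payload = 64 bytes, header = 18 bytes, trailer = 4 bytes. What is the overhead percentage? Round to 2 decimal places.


Given: payload = 64 B, header = 18 B, trailer = 4 B
Overhead bytes = header + trailer = 18 + 4 = 22
Total frame = payload + overhead = 64 + 22 = 86
Overhead % = 22 / 86 * 100 = 25.5814% -> 25.58% (2 dp)

25.58


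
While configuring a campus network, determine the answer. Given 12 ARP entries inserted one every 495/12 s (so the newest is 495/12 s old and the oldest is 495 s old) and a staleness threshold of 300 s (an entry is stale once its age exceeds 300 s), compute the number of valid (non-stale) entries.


Ages are k * 495/12 s for k = 1..12 (spacing = 41.2500 s).
Entry k is valid iff k * 495/12 <= 300 iff k <= 12 * 300 / 495 = 7.2727
n_valid = floor(7.2727) = 7
(n_stale = 12 - 7 = 5)

7


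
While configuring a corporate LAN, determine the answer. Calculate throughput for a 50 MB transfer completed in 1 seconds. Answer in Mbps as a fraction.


Given: file = 50 MB, time = 1 s
File in Mb = 50 * 8 = 400 Mb
Throughput = 400 / 1 Mbps
Throughput = 400 Mbps

400


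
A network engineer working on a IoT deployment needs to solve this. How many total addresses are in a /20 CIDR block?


Given: CIDR prefix /20
Host bits = 32 - 20 = 12
Total addresses = 2^12 = 4096

4096


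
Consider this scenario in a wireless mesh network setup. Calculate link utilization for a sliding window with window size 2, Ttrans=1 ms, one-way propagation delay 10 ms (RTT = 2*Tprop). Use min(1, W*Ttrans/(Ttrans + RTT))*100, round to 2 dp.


Given: W = 2, Ttrans = 1 ms, RTT = 20 ms (= 2 * Tprop, Tprop = 10 ms)
Cycle time = Ttrans + RTT = 1 + 20 = 21 ms (first packet sent until its ACK returns)
W * Ttrans = 2 * 1 = 2 ms of sending per cycle
W * Ttrans / (Ttrans + RTT) = 2 / 21 = 0.095238
U = min(1, 0.095238) = 0.095238
U% = 9.52%

9.52


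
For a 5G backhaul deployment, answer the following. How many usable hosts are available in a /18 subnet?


Given: subnet mask /18
Host bits = 32 - 18 = 14
Total addresses = 2^14 = 16384
Usable hosts = 16384 - 2 (network + broadcast) = 16382

16382


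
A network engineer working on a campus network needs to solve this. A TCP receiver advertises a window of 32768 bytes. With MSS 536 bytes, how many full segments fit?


Given: RWND = 32768 bytes, MSS = 536 bytes
Full segments = floor(RWND / MSS)
Full segments = floor(32768 / 536)
Full segments = floor(61.1343) = 61

61


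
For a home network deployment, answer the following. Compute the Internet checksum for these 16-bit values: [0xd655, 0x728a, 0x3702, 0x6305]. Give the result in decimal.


Given words: [0xd655, 0x728a, 0x3702, 0x6305]
Step 1: Sum all words
Raw sum = 54869 + 29322 + 14082 + 25349 = 123622
Step 2: Fold carry: (58086 + 1) = 58087
One's complement = ~58087 & 0xFFFF = 7448

7448


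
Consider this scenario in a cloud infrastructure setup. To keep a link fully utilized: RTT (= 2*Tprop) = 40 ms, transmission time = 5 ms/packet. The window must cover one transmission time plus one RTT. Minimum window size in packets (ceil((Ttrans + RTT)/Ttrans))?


Given: Ttrans = 5 ms, RTT = 40 ms (= 2 * Tprop, Tprop = 20 ms)
Time until first ACK returns = Ttrans + RTT = 5 + 40 = 45 ms
Need W * Ttrans >= Ttrans + RTT  ->  W >= (Ttrans + RTT) / Ttrans
(Ttrans + RTT) / Ttrans = 45 / 5 = 9
W_min = ceil(9) = 9

9


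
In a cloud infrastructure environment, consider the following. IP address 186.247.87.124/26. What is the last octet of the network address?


Given: IP = 186.247.87.124, prefix = /26
Subnet mask = 255.255.255.192
Last octet of IP: 124
Last octet of mask: 192
Network last octet = 124 AND 192 = 64

64


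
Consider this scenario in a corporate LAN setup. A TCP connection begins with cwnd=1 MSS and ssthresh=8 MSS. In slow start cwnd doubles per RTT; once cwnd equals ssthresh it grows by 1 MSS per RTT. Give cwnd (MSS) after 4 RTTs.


RTT 0: cwnd = 1 MSS (initial)
RTT 1: cwnd = 2 MSS (slow start, doubled)
RTT 2: cwnd = 4 MSS (slow start, doubled)
RTT 3: cwnd = 8 MSS (slow start, doubled)
RTT 4: cwnd = 9 MSS (congestion avoidance, +1)

9


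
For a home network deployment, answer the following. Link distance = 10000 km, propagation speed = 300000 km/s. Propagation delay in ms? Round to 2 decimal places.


Given: distance = 10000 km, speed = 300000 km/s
Delay = distance / speed = 10000 / 300000 seconds
Delay in ms = 10000 * 1000 / 300000
Delay = 33.3333 ms
Rounded to 2 dp = 33.33 ms

33.33


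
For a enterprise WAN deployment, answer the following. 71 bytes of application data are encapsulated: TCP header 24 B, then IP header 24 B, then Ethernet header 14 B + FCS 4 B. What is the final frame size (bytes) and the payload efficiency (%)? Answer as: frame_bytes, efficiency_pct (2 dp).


TCP segment = 71 + 24 = 95 B
IP packet = 95 + 24 = 119 B
Ethernet frame = 119 + 14 + 4 = 137 B
Efficiency = app / frame = 71 / 137 = 0.518248 = 51.8248% -> 51.82% (2 dp)

137, 51.82


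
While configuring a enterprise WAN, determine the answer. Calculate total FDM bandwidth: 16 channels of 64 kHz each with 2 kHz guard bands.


Given: 16 channels, 64 kHz each, guard = 2 kHz
Channel bandwidth = 16 * 64 = 1024 kHz
Guard bands = 15 gaps * 2 kHz = 30 kHz
Total = 1024 + 30 = 1054 kHz

1054


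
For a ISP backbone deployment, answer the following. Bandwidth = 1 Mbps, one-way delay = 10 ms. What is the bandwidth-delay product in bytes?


Given: bandwidth = 1 Mbps, delay = 10 ms
BDP in bits = 1 * 10^6 * 10 / 1000
BDP in bits = 10000
BDP in bytes = 10000 / 8 = 1250

1250


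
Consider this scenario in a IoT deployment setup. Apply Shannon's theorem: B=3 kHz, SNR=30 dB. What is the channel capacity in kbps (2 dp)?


Given: B = 3 kHz, SNR = 30 dB
SNR linear = 10^(30/10) = 1000
1 + SNR = 1001
log2(1001) = 9.9672262588
C = 3 * 1000 * 9.9672262588 = 29901.6788 bps
C = 29.901679 kbps -> 29.90 kbps (2 dp)

29.90


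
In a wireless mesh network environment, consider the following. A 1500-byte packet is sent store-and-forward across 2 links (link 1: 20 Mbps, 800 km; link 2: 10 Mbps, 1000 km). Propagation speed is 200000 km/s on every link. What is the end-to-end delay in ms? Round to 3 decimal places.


Packet = 1500 bytes = 12000 bits. Store-and-forward: sum (t_trans + t_prop) per link.
Link 1: t_trans = 12000/(20*10^6) s = 0.6000 ms; t_prop = 800/200000 s = 4.0000 ms; subtotal = 4.6000 ms
Link 2: t_trans = 12000/(10*10^6) s = 1.2000 ms; t_prop = 1000/200000 s = 5.0000 ms; subtotal = 6.2000 ms
End-to-end = 4.6000 + 6.2000 = 10.8000 ms -> 10.800 ms (3 dp)

10.800


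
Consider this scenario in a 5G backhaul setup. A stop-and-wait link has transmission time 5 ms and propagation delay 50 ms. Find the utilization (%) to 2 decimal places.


Given: Ttrans = 5 ms, Tprop = 50 ms
RTT = 2 * Tprop = 2 * 50 = 100 ms
U = Ttrans / (Ttrans + RTT)
U = 5 / (5 + 100)
U = 5 / 105 = 0.047619
U% = 4.76%

4.76


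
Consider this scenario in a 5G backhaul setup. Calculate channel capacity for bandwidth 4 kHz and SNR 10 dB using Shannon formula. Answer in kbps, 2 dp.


Given: B = 4 kHz, SNR = 10 dB
SNR linear = 10^(10/10) = 10
1 + SNR = 11
log2(11) = 3.4594316186
C = 4 * 1000 * 3.4594316186 = 13837.7265 bps
C = 13.837726 kbps -> 13.84 kbps (2 dp)

13.84


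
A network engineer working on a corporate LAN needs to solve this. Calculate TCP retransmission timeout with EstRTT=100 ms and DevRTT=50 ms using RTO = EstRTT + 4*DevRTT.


Given: EstRTT = 100 ms, DevRTT = 50 ms
Timeout = EstRTT + 4 * DevRTT
4 * DevRTT = 4 * 50 = 200
Timeout = 100 + 200 = 300 ms

300


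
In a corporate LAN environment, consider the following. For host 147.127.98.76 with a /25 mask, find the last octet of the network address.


Given: IP = 147.127.98.76, prefix = /25
Subnet mask = 255.255.255.128
Last octet of IP: 76
Last octet of mask: 128
Network last octet = 76 AND 128 = 0

0


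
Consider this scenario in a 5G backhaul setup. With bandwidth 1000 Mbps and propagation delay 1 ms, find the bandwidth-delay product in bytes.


Given: bandwidth = 1000 Mbps, delay = 1 ms
BDP in bits = 1000 * 10^6 * 1 / 1000
BDP in bits = 1000000
BDP in bytes = 1000000 / 8 = 125000

125000


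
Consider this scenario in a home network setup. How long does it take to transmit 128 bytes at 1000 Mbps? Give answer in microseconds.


Given: packet = 128 bytes, bandwidth = 1000 Mbps
Packet in bits = 128 * 8 = 1024 bits
Bandwidth = 1000 * 10^6 = 1000000000 bps
Time = 1024 / 1000000000 seconds
Time in us = 1024 * 10^6 / 1000000000 = 1.024

1.024


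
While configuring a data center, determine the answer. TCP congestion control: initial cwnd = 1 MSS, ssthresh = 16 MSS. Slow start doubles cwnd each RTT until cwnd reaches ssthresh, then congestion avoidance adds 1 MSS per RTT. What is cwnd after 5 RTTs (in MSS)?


RTT 0: cwnd = 1 MSS (initial)
RTT 1: cwnd = 2 MSS (slow start, doubled)
RTT 2: cwnd = 4 MSS (slow start, doubled)
RTT 3: cwnd = 8 MSS (slow start, doubled)
RTT 4: cwnd = 16 MSS (slow start, doubled)
RTT 5: cwnd = 17 MSS (congestion avoidance, +1)

17


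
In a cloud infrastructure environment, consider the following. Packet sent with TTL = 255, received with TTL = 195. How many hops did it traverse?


Given: initial TTL = 255, received TTL = 195
Hops = initial TTL - received TTL
Hops = 255 - 195 = 60

60


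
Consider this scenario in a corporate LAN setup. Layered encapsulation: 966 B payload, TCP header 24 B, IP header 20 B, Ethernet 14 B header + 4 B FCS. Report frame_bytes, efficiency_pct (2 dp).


TCP segment = 966 + 24 = 990 B
IP packet = 990 + 20 = 1010 B
Ethernet frame = 1010 + 14 + 4 = 1028 B
Efficiency = app / frame = 966 / 1028 = 0.939689 = 93.9689% -> 93.97% (2 dp)

1028, 93.97


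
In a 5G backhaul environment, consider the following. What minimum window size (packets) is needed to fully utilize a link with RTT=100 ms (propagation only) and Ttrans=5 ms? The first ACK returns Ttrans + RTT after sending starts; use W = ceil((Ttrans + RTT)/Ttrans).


Given: Ttrans = 5 ms, RTT = 100 ms (= 2 * Tprop, Tprop = 50 ms)
Time until first ACK returns = Ttrans + RTT = 5 + 100 = 105 ms
Need W * Ttrans >= Ttrans + RTT  ->  W >= (Ttrans + RTT) / Ttrans
(Ttrans + RTT) / Ttrans = 105 / 5 = 21
W_min = ceil(21) = 21

21


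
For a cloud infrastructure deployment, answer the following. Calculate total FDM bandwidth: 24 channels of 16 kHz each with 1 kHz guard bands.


Given: 24 channels, 16 kHz each, guard = 1 kHz
Channel bandwidth = 24 * 16 = 384 kHz
Guard bands = 23 gaps * 1 kHz = 23 kHz
Total = 384 + 23 = 407 kHz

407


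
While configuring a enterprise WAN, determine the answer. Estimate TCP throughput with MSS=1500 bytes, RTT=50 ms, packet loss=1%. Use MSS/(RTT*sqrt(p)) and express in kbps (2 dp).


Given: MSS = 1500 bytes, RTT = 50 ms, loss = 1%
RTT in seconds = 50 / 1000 = 0.05
Loss rate = 1% = 0.01
sqrt(loss) = sqrt(0.01) = 0.1
Throughput (bytes/s) = 1500 / (0.05 * 0.1) = 300000.0000
Throughput (kbps) = 300000.0000 * 8 / 1000 = 2400.000000 -> 2400.00 kbps (2 dp)

2400.00


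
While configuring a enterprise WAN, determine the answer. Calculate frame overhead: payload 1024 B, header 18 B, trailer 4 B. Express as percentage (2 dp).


Given: payload = 1024 B, header = 18 B, trailer = 4 B
Overhead bytes = header + trailer = 18 + 4 = 22
Total frame = payload + overhead = 1024 + 22 = 1046
Overhead % = 22 / 1046 * 100 = 2.1033% -> 2.10% (2 dp)

2.10
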